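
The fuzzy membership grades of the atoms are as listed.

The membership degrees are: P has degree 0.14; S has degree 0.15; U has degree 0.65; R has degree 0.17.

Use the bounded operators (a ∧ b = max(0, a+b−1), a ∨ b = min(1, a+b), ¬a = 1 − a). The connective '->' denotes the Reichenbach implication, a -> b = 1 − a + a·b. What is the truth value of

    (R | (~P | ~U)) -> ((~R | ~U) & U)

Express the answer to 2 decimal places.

~P = 1 − 0.14 = 0.86
~U = 1 − 0.65 = 0.35
~P | ~U = min(1, a+b) on (0.86, 0.35) = 1.00
R | (~P | ~U) = min(1, a+b) on (0.17, 1.00) = 1.00
~R = 1 − 0.17 = 0.83
~U = 1 − 0.65 = 0.35
~R | ~U = min(1, a+b) on (0.83, 0.35) = 1.00
(~R | ~U) & U = max(0, a+b−1) on (1.00, 0.65) = 0.65
(R | (~P | ~U)) -> ((~R | ~U) & U)  [Reichenbach: 1 − a + a·b] with a=1.00, b=0.65 → 0.65

0.65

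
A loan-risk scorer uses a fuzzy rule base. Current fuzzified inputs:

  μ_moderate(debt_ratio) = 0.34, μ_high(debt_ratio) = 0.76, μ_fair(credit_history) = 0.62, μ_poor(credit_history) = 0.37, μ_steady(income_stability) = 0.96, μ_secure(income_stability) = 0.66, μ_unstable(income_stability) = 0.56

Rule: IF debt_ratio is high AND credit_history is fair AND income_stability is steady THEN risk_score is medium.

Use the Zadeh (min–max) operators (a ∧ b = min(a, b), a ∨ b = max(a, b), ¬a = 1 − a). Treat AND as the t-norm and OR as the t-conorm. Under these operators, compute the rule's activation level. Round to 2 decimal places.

0.62

firing strength: high=0.76, fair=0.62, steady=0.96; AND[min(a, b)] → w = 0.62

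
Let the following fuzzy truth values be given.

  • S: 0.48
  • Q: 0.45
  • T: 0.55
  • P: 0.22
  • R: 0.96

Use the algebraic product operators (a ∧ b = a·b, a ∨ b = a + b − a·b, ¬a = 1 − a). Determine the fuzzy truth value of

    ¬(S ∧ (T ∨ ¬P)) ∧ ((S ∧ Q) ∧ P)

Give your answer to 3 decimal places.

0.027

¬P = 1 − 0.2200 = 0.7800
T ∨ ¬P = a + b − a·b on (0.5500, 0.7800) = 0.9010
S ∧ (T ∨ ¬P) = a·b on (0.4800, 0.9010) = 0.4325
¬(S ∧ (T ∨ ¬P)) = 1 − 0.4325 = 0.5675
S ∧ Q = a·b on (0.4800, 0.4500) = 0.2160
(S ∧ Q) ∧ P = a·b on (0.2160, 0.2200) = 0.0475
¬(S ∧ (T ∨ ¬P)) ∧ ((S ∧ Q) ∧ P) = a·b on (0.5675, 0.0475) = 0.0270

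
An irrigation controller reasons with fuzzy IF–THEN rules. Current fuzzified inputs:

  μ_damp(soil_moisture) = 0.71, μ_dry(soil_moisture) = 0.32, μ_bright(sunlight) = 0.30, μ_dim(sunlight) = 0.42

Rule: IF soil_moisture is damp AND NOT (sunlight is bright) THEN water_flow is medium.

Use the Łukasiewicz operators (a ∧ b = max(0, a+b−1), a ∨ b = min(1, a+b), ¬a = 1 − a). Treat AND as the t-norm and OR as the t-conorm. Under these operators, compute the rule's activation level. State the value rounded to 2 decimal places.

0.41

firing strength: damp=0.71, ¬bright=1−0.30=0.70; AND[max(0, a+b−1)] → w = 0.41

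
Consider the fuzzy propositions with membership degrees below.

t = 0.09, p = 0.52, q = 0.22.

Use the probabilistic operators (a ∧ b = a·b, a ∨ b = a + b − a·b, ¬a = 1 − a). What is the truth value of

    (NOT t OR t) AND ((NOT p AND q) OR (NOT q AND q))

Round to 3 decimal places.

NOT t = 1 − 0.0900 = 0.9100
NOT t OR t = a + b − a·b on (0.9100, 0.0900) = 0.9181
NOT p = 1 − 0.5200 = 0.4800
NOT p AND q = a·b on (0.4800, 0.2200) = 0.1056
NOT q = 1 − 0.2200 = 0.7800
NOT q AND q = a·b on (0.7800, 0.2200) = 0.1716
(NOT p AND q) OR (NOT q AND q) = a + b − a·b on (0.1056, 0.1716) = 0.2591
(NOT t OR t) AND ((NOT p AND q) OR (NOT q AND q)) = a·b on (0.9181, 0.2591) = 0.2379

0.238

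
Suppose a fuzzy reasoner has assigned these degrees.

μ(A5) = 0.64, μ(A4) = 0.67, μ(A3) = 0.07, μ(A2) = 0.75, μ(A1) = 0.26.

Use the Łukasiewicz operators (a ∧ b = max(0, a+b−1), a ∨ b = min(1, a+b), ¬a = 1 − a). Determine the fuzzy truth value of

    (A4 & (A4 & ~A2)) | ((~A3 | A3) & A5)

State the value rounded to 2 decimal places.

~A2 = 1 − 0.75 = 0.25
A4 & ~A2 = max(0, a+b−1) on (0.67, 0.25) = 0.00
A4 & (A4 & ~A2) = max(0, a+b−1) on (0.67, 0.00) = 0.00
~A3 = 1 − 0.07 = 0.93
~A3 | A3 = min(1, a+b) on (0.93, 0.07) = 1.00
(~A3 | A3) & A5 = max(0, a+b−1) on (1.00, 0.64) = 0.64
(A4 & (A4 & ~A2)) | ((~A3 | A3) & A5) = min(1, a+b) on (0.00, 0.64) = 0.64

0.64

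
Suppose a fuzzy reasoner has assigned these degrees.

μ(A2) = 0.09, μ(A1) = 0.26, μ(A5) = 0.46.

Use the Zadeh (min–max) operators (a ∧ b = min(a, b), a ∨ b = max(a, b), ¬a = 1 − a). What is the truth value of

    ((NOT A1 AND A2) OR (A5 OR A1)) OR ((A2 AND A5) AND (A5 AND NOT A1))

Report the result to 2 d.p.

0.46

NOT A1 = 1 − 0.26 = 0.74
NOT A1 AND A2 = min(a, b) on (0.74, 0.09) = 0.09
A5 OR A1 = max(a, b) on (0.46, 0.26) = 0.46
(NOT A1 AND A2) OR (A5 OR A1) = max(a, b) on (0.09, 0.46) = 0.46
A2 AND A5 = min(a, b) on (0.09, 0.46) = 0.09
NOT A1 = 1 − 0.26 = 0.74
A5 AND NOT A1 = min(a, b) on (0.46, 0.74) = 0.46
(A2 AND A5) AND (A5 AND NOT A1) = min(a, b) on (0.09, 0.46) = 0.09
((NOT A1 AND A2) OR (A5 OR A1)) OR ((A2 AND A5) AND (A5 AND NOT A1)) = max(a, b) on (0.46, 0.09) = 0.46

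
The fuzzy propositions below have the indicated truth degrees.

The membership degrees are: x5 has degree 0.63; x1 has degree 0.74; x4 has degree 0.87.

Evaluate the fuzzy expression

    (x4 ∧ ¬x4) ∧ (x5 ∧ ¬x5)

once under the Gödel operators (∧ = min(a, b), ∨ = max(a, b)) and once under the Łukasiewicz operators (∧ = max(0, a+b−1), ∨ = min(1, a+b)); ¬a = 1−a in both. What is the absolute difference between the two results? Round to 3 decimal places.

0.130

Under Gödel:
  ¬x4 = 1 − 0.87 = 0.13
  x4 ∧ ¬x4 = min(a, b) on (0.87, 0.13) = 0.13
  ¬x5 = 1 − 0.63 = 0.37
  x5 ∧ ¬x5 = min(a, b) on (0.63, 0.37) = 0.37
  (x4 ∧ ¬x4) ∧ (x5 ∧ ¬x5) = min(a, b) on (0.13, 0.37) = 0.13
  → value = 0.1300
Under Łukasiewicz:
  ¬x4 = 1 − 0.87 = 0.13
  x4 ∧ ¬x4 = max(0, a+b−1) on (0.87, 0.13) = 0.00
  ¬x5 = 1 − 0.63 = 0.37
  x5 ∧ ¬x5 = max(0, a+b−1) on (0.63, 0.37) = 0.00
  (x4 ∧ ¬x4) ∧ (x5 ∧ ¬x5) = max(0, a+b−1) on (0.00, 0.00) = 0.00
  → value = 0.0000
|0.1300 − 0.0000| = 0.130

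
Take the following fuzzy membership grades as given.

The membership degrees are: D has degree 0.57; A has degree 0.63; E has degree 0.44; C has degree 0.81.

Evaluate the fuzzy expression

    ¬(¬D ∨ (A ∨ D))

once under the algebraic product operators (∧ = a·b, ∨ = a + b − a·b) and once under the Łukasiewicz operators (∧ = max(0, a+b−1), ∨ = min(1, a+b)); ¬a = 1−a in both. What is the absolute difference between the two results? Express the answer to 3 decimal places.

0.091

Under algebraic product:
  ¬D = 1 − 0.5700 = 0.4300
  A ∨ D = a + b − a·b on (0.6300, 0.5700) = 0.8409
  ¬D ∨ (A ∨ D) = a + b − a·b on (0.4300, 0.8409) = 0.9093
  ¬(¬D ∨ (A ∨ D)) = 1 − 0.9093 = 0.0907
  → value = 0.0907
Under Łukasiewicz:
  ¬D = 1 − 0.57 = 0.43
  A ∨ D = min(1, a+b) on (0.63, 0.57) = 1.00
  ¬D ∨ (A ∨ D) = min(1, a+b) on (0.43, 1.00) = 1.00
  ¬(¬D ∨ (A ∨ D)) = 1 − 1.00 = 0.00
  → value = 0.0000
|0.0907 − 0.0000| = 0.091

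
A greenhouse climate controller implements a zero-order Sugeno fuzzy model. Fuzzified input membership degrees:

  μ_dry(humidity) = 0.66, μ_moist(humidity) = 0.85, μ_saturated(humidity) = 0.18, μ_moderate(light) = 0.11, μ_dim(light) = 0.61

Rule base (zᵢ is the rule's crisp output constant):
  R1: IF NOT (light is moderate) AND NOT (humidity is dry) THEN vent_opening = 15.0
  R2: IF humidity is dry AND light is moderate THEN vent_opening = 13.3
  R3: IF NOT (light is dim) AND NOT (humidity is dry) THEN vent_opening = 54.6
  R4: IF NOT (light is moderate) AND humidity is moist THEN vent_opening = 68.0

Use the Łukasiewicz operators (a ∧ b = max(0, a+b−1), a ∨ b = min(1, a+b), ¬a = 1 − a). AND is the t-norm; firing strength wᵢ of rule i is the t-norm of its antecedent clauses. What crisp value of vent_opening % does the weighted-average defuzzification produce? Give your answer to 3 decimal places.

55.433

R1 (z=15.0): ¬moderate=1−0.11=0.89, ¬dry=1−0.66=0.34; AND[max(0, a+b−1)] → w = 0.23
R2 (z=13.3): dry=0.66, moderate=0.11; AND[max(0, a+b−1)] → w = 0.00
R3 (z=54.6): ¬dim=1−0.61=0.39, ¬dry=1−0.66=0.34; AND[max(0, a+b−1)] → w = 0.00
R4 (z=68.0): ¬moderate=1−0.11=0.89, moist=0.85; AND[max(0, a+b−1)] → w = 0.74
Weighted average = (0.23·15.0 + 0.00·13.3 + 0.00·54.6 + 0.74·68.0) / (0.23 + 0.00 + 0.00 + 0.74)
  = 53.7700 / 0.9700 = 55.433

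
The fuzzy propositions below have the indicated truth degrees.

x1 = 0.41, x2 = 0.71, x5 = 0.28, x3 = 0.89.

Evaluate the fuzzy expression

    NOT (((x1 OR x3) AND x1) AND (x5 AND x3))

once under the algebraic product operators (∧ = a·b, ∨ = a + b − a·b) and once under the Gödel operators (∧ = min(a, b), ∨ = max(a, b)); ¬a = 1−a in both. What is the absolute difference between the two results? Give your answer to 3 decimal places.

0.184

Under algebraic product:
  x1 OR x3 = a + b − a·b on (0.4100, 0.8900) = 0.9351
  (x1 OR x3) AND x1 = a·b on (0.9351, 0.4100) = 0.3834
  x5 AND x3 = a·b on (0.2800, 0.8900) = 0.2492
  ((x1 OR x3) AND x1) AND (x5 AND x3) = a·b on (0.3834, 0.2492) = 0.0955
  NOT (((x1 OR x3) AND x1) AND (x5 AND x3)) = 1 − 0.0955 = 0.9045
  → value = 0.9045
Under Gödel:
  x1 OR x3 = max(a, b) on (0.41, 0.89) = 0.89
  (x1 OR x3) AND x1 = min(a, b) on (0.89, 0.41) = 0.41
  x5 AND x3 = min(a, b) on (0.28, 0.89) = 0.28
  ((x1 OR x3) AND x1) AND (x5 AND x3) = min(a, b) on (0.41, 0.28) = 0.28
  NOT (((x1 OR x3) AND x1) AND (x5 AND x3)) = 1 − 0.28 = 0.72
  → value = 0.7200
|0.9045 − 0.7200| = 0.184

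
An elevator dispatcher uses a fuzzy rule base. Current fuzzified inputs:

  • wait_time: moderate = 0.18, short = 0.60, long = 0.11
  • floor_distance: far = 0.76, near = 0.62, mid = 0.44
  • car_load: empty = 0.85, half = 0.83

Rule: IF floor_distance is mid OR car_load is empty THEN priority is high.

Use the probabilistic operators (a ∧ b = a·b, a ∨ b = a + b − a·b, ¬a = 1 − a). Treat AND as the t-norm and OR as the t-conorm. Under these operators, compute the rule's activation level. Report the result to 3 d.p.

0.916

firing strength: mid=0.44, empty=0.85; OR[a + b − a·b] → w = 0.9160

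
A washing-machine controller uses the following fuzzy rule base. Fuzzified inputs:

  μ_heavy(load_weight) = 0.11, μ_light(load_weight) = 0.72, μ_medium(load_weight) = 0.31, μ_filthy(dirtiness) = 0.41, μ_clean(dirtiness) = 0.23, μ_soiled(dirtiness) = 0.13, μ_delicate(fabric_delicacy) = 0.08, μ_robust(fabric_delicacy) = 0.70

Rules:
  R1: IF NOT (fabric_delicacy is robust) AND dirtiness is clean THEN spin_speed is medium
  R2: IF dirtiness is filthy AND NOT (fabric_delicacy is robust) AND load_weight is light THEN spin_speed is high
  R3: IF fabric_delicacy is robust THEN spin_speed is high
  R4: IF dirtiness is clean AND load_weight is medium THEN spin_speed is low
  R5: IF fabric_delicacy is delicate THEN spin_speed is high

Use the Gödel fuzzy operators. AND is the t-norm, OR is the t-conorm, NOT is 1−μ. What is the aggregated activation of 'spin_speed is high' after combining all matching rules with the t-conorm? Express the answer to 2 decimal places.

0.70

R1: ¬robust=1−0.70=0.30, clean=0.23; AND[min(a, b)] → w = 0.23
R2: filthy=0.41, ¬robust=1−0.70=0.30, light=0.72; AND[min(a, b)] → w = 0.30
R3: robust=0.70 → w = 0.70
R4: clean=0.23, medium=0.31; AND[min(a, b)] → w = 0.23
R5: delicate=0.08 → w = 0.08
Rules with consequent 'high': {R2, R3, R5} → strengths 0.30, 0.70, 0.08
Aggregate via t-conorm [max(a, b)]: 0.70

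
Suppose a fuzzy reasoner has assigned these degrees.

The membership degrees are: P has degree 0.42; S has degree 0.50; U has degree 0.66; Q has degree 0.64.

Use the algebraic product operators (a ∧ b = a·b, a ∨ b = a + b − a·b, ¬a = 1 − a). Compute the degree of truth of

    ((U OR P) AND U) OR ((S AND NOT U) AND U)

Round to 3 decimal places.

U OR P = a + b − a·b on (0.6600, 0.4200) = 0.8028
(U OR P) AND U = a·b on (0.8028, 0.6600) = 0.5298
NOT U = 1 − 0.6600 = 0.3400
S AND NOT U = a·b on (0.5000, 0.3400) = 0.1700
(S AND NOT U) AND U = a·b on (0.1700, 0.6600) = 0.1122
((U OR P) AND U) OR ((S AND NOT U) AND U) = a + b − a·b on (0.5298, 0.1122) = 0.5826

0.583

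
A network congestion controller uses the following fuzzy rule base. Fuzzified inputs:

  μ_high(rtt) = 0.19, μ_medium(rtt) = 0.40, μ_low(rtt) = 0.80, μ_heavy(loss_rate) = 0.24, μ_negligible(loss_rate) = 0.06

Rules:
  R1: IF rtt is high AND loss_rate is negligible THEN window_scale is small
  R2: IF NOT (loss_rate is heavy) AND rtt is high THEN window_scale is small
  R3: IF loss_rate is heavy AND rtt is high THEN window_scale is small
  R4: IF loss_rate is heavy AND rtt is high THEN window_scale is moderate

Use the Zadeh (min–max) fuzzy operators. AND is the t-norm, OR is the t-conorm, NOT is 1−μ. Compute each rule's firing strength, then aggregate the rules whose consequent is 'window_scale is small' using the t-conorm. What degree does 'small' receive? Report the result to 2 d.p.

R1: high=0.19, negligible=0.06; AND[min(a, b)] → w = 0.06
R2: ¬heavy=1−0.24=0.76, high=0.19; AND[min(a, b)] → w = 0.19
R3: heavy=0.24, high=0.19; AND[min(a, b)] → w = 0.19
R4: heavy=0.24, high=0.19; AND[min(a, b)] → w = 0.19
Rules with consequent 'small': {R1, R2, R3} → strengths 0.06, 0.19, 0.19
Aggregate via t-conorm [max(a, b)]: 0.19

0.19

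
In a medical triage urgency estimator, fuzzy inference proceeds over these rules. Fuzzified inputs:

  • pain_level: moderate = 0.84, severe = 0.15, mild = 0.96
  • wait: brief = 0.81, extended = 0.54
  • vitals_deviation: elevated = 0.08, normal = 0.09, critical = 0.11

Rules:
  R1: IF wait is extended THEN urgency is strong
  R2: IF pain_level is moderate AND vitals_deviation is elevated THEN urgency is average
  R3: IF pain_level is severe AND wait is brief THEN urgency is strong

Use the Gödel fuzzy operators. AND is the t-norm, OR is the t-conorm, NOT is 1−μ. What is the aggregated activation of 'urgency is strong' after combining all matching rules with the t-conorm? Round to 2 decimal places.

R1: extended=0.54 → w = 0.54
R2: moderate=0.84, elevated=0.08; AND[min(a, b)] → w = 0.08
R3: severe=0.15, brief=0.81; AND[min(a, b)] → w = 0.15
Rules with consequent 'strong': {R1, R3} → strengths 0.54, 0.15
Aggregate via t-conorm [max(a, b)]: 0.54

0.54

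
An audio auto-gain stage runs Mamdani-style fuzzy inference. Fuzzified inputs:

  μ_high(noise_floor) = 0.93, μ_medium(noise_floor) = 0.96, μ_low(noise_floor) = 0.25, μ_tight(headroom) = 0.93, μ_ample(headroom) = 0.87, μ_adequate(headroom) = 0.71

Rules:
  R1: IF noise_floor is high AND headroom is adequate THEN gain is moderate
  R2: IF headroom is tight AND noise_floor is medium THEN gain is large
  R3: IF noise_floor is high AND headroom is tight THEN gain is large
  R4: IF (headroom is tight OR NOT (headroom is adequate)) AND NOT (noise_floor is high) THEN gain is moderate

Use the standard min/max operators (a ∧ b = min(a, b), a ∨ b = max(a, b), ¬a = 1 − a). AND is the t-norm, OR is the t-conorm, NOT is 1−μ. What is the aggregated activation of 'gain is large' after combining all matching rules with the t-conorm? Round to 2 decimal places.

0.93

R1: high=0.93, adequate=0.71; AND[min(a, b)] → w = 0.71
R2: tight=0.93, medium=0.96; AND[min(a, b)] → w = 0.93
R3: high=0.93, tight=0.93; AND[min(a, b)] → w = 0.93
R4: (tight=0.93 OR ¬adequate=1−0.71=0.29) = 0.93; AND[min(a, b)] with ¬high=1−0.93=0.07 → w = 0.07
Rules with consequent 'large': {R2, R3} → strengths 0.93, 0.93
Aggregate via t-conorm [max(a, b)]: 0.93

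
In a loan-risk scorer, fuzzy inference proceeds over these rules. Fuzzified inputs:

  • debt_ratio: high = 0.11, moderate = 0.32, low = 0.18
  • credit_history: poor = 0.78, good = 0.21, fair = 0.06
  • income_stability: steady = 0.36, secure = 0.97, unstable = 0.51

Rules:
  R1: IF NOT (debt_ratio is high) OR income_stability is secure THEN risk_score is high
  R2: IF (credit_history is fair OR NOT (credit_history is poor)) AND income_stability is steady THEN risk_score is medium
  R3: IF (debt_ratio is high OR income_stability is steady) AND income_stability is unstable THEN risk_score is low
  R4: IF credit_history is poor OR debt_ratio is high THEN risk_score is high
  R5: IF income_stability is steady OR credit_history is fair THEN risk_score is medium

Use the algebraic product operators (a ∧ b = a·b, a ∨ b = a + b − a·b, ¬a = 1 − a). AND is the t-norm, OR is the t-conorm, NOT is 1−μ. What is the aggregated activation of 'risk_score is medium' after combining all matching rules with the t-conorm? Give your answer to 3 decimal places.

R1: ¬high=1−0.11=0.89, secure=0.97; OR[a + b − a·b] → w = 0.9967
R2: (fair=0.06 OR ¬poor=1−0.78=0.22) = 0.2668; AND[a·b] with steady=0.36 → w = 0.0960
R3: (high=0.11 OR steady=0.36) = 0.4304; AND[a·b] with unstable=0.51 → w = 0.2195
R4: poor=0.78, high=0.11; OR[a + b − a·b] → w = 0.8042
R5: steady=0.36, fair=0.06; OR[a + b − a·b] → w = 0.3984
Rules with consequent 'medium': {R2, R5} → strengths 0.0960, 0.3984
Aggregate via t-conorm [a + b − a·b]: 0.4562

0.456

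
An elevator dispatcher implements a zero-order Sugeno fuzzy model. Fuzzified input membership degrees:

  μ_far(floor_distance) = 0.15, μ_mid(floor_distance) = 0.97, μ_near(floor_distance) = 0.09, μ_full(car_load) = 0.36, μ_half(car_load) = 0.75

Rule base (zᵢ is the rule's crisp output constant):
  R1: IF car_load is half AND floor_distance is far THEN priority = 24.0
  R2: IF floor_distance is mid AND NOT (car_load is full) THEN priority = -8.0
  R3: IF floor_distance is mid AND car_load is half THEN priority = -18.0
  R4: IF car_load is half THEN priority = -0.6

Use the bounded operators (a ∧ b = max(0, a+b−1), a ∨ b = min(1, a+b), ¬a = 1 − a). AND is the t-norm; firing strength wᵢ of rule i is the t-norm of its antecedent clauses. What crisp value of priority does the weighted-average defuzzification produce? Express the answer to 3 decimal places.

-8.793

R1 (z=24.0): half=0.75, far=0.15; AND[max(0, a+b−1)] → w = 0.00
R2 (z=-8.0): mid=0.97, ¬full=1−0.36=0.64; AND[max(0, a+b−1)] → w = 0.61
R3 (z=-18.0): mid=0.97, half=0.75; AND[max(0, a+b−1)] → w = 0.72
R4 (z=-0.6): half=0.75 → w = 0.75
Weighted average = (0.00·24.0 + 0.61·-8.0 + 0.72·-18.0 + 0.75·-0.6) / (0.00 + 0.61 + 0.72 + 0.75)
  = -18.2900 / 2.0800 = -8.793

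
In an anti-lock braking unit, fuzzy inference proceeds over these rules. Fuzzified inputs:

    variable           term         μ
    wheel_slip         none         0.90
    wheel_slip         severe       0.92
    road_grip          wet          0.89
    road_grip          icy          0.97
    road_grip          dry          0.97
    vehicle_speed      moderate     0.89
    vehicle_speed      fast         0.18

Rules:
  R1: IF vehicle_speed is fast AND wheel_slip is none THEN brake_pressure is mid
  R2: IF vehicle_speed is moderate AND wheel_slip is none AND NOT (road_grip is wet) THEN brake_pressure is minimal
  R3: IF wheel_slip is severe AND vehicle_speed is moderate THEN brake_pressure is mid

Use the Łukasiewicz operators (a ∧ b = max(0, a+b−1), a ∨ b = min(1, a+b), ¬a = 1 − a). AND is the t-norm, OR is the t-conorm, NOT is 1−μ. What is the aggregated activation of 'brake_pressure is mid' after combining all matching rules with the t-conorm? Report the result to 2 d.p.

R1: fast=0.18, none=0.90; AND[max(0, a+b−1)] → w = 0.08
R2: moderate=0.89, none=0.90, ¬wet=1−0.89=0.11; AND[max(0, a+b−1)] → w = 0.00
R3: severe=0.92, moderate=0.89; AND[max(0, a+b−1)] → w = 0.81
Rules with consequent 'mid': {R1, R3} → strengths 0.08, 0.81
Aggregate via t-conorm [min(1, a+b)]: 0.89

0.89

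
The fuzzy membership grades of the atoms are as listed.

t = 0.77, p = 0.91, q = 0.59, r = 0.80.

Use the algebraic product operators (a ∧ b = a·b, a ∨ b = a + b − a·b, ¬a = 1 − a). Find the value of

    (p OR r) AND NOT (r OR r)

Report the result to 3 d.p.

p OR r = a + b − a·b on (0.9100, 0.8000) = 0.9820
r OR r = a + b − a·b on (0.8000, 0.8000) = 0.9600
NOT (r OR r) = 1 − 0.9600 = 0.0400
(p OR r) AND NOT (r OR r) = a·b on (0.9820, 0.0400) = 0.0393

0.039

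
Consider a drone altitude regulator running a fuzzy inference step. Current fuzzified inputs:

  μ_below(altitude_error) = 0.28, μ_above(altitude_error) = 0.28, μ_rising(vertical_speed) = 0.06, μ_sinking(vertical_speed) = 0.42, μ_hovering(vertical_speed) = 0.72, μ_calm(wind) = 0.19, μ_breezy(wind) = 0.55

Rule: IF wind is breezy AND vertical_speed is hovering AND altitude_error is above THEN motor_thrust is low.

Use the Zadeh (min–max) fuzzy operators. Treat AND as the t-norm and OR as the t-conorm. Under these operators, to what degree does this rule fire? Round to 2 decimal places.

0.28

firing strength: breezy=0.55, hovering=0.72, above=0.28; AND[min(a, b)] → w = 0.28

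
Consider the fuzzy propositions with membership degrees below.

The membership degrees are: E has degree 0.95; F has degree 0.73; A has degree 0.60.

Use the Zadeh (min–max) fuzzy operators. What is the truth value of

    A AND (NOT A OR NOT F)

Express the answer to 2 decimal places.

NOT A = 1 − 0.60 = 0.40
NOT F = 1 − 0.73 = 0.27
NOT A OR NOT F = max(a, b) on (0.40, 0.27) = 0.40
A AND (NOT A OR NOT F) = min(a, b) on (0.60, 0.40) = 0.40

0.40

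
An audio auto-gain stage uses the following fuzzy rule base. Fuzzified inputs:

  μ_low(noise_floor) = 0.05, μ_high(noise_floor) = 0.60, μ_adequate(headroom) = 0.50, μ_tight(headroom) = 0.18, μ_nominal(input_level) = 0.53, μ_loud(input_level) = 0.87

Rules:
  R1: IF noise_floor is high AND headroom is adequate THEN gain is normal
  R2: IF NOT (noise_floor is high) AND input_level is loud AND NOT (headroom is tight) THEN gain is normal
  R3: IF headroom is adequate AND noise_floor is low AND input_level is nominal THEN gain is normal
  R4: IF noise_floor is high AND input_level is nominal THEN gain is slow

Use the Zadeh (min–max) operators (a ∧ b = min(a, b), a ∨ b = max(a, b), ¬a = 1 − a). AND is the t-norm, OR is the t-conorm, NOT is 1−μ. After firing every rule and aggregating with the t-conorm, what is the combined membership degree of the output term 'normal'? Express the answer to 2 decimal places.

R1: high=0.60, adequate=0.50; AND[min(a, b)] → w = 0.50
R2: ¬high=1−0.60=0.40, loud=0.87, ¬tight=1−0.18=0.82; AND[min(a, b)] → w = 0.40
R3: adequate=0.50, low=0.05, nominal=0.53; AND[min(a, b)] → w = 0.05
R4: high=0.60, nominal=0.53; AND[min(a, b)] → w = 0.53
Rules with consequent 'normal': {R1, R2, R3} → strengths 0.50, 0.40, 0.05
Aggregate via t-conorm [max(a, b)]: 0.50

0.50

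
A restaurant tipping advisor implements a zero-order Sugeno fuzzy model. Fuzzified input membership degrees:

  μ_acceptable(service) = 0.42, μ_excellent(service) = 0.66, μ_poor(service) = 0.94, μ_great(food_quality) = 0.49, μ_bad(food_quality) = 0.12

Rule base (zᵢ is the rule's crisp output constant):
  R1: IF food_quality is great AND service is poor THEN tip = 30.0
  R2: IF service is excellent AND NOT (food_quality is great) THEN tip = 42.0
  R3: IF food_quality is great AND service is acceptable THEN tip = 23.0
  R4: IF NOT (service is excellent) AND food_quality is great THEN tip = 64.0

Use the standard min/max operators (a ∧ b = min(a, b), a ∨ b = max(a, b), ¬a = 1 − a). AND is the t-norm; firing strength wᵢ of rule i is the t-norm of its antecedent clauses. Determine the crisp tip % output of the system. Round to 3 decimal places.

R1 (z=30.0): great=0.49, poor=0.94; AND[min(a, b)] → w = 0.49
R2 (z=42.0): excellent=0.66, ¬great=1−0.49=0.51; AND[min(a, b)] → w = 0.51
R3 (z=23.0): great=0.49, acceptable=0.42; AND[min(a, b)] → w = 0.42
R4 (z=64.0): ¬excellent=1−0.66=0.34, great=0.49; AND[min(a, b)] → w = 0.34
Weighted average = (0.49·30.0 + 0.51·42.0 + 0.42·23.0 + 0.34·64.0) / (0.49 + 0.51 + 0.42 + 0.34)
  = 67.5400 / 1.7600 = 38.375

38.375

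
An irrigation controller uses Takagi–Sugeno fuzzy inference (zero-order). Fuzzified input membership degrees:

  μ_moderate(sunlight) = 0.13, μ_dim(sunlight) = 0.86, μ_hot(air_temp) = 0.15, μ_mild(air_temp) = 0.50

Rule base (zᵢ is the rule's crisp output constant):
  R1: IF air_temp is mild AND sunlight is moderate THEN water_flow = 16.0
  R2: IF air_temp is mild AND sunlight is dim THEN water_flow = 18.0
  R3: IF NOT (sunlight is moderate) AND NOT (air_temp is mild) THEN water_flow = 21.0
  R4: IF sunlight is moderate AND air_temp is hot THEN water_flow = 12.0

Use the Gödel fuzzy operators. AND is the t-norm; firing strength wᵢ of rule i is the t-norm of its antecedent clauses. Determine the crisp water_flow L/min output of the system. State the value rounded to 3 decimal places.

R1 (z=16.0): mild=0.50, moderate=0.13; AND[min(a, b)] → w = 0.13
R2 (z=18.0): mild=0.50, dim=0.86; AND[min(a, b)] → w = 0.50
R3 (z=21.0): ¬moderate=1−0.13=0.87, ¬mild=1−0.50=0.50; AND[min(a, b)] → w = 0.50
R4 (z=12.0): moderate=0.13, hot=0.15; AND[min(a, b)] → w = 0.13
Weighted average = (0.13·16.0 + 0.50·18.0 + 0.50·21.0 + 0.13·12.0) / (0.13 + 0.50 + 0.50 + 0.13)
  = 23.1400 / 1.2600 = 18.365

18.365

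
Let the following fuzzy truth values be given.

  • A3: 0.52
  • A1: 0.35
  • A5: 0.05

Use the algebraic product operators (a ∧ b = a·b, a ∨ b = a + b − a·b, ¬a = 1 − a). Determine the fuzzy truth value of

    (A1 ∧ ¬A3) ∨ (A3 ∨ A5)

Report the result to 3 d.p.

¬A3 = 1 − 0.5200 = 0.4800
A1 ∧ ¬A3 = a·b on (0.3500, 0.4800) = 0.1680
A3 ∨ A5 = a + b − a·b on (0.5200, 0.0500) = 0.5440
(A1 ∧ ¬A3) ∨ (A3 ∨ A5) = a + b − a·b on (0.1680, 0.5440) = 0.6206

0.621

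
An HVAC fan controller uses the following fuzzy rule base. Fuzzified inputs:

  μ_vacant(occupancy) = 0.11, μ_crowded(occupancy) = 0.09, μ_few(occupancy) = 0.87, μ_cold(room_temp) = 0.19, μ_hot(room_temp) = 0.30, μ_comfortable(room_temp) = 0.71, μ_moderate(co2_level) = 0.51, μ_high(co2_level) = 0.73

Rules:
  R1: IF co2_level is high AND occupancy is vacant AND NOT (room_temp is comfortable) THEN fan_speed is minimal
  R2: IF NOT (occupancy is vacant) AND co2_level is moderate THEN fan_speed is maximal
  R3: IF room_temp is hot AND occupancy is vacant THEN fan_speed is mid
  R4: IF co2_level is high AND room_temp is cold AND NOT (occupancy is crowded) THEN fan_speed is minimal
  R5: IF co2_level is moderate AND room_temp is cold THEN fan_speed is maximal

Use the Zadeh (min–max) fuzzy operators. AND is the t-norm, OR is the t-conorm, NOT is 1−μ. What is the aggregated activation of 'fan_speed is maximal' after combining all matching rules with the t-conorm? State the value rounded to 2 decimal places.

R1: high=0.73, vacant=0.11, ¬comfortable=1−0.71=0.29; AND[min(a, b)] → w = 0.11
R2: ¬vacant=1−0.11=0.89, moderate=0.51; AND[min(a, b)] → w = 0.51
R3: hot=0.30, vacant=0.11; AND[min(a, b)] → w = 0.11
R4: high=0.73, cold=0.19, ¬crowded=1−0.09=0.91; AND[min(a, b)] → w = 0.19
R5: moderate=0.51, cold=0.19; AND[min(a, b)] → w = 0.19
Rules with consequent 'maximal': {R2, R5} → strengths 0.51, 0.19
Aggregate via t-conorm [max(a, b)]: 0.51

0.51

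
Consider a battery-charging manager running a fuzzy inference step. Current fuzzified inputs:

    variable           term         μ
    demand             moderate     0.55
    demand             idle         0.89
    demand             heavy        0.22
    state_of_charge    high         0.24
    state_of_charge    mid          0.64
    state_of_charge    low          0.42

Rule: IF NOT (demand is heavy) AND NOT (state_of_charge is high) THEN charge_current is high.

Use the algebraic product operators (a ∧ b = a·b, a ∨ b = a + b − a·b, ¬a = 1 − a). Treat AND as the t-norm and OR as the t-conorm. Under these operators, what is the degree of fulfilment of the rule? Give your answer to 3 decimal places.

firing strength: ¬heavy=1−0.22=0.78, ¬high=1−0.24=0.76; AND[a·b] → w = 0.5928

0.593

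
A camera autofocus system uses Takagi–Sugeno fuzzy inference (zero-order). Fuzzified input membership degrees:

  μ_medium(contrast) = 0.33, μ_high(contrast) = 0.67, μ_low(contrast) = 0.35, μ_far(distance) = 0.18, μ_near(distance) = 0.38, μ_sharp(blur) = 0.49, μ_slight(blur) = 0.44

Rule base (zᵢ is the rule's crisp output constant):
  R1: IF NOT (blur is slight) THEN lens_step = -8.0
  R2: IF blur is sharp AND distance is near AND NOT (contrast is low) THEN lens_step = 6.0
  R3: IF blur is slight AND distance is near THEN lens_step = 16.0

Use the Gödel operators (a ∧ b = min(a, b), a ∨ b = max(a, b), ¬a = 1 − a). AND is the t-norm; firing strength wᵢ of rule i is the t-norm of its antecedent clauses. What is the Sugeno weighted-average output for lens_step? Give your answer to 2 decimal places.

R1 (z=-8.0): ¬slight=1−0.44=0.56 → w = 0.56
R2 (z=6.0): sharp=0.49, near=0.38, ¬low=1−0.35=0.65; AND[min(a, b)] → w = 0.38
R3 (z=16.0): slight=0.44, near=0.38; AND[min(a, b)] → w = 0.38
Weighted average = (0.56·-8.0 + 0.38·6.0 + 0.38·16.0) / (0.56 + 0.38 + 0.38)
  = 3.8800 / 1.3200 = 2.94

2.94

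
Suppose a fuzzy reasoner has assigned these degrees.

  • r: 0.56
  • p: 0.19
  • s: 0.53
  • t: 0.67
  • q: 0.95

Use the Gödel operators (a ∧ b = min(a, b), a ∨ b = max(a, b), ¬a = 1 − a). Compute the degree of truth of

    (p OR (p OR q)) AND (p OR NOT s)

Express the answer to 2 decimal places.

p OR q = max(a, b) on (0.19, 0.95) = 0.95
p OR (p OR q) = max(a, b) on (0.19, 0.95) = 0.95
NOT s = 1 − 0.53 = 0.47
p OR NOT s = max(a, b) on (0.19, 0.47) = 0.47
(p OR (p OR q)) AND (p OR NOT s) = min(a, b) on (0.95, 0.47) = 0.47

0.47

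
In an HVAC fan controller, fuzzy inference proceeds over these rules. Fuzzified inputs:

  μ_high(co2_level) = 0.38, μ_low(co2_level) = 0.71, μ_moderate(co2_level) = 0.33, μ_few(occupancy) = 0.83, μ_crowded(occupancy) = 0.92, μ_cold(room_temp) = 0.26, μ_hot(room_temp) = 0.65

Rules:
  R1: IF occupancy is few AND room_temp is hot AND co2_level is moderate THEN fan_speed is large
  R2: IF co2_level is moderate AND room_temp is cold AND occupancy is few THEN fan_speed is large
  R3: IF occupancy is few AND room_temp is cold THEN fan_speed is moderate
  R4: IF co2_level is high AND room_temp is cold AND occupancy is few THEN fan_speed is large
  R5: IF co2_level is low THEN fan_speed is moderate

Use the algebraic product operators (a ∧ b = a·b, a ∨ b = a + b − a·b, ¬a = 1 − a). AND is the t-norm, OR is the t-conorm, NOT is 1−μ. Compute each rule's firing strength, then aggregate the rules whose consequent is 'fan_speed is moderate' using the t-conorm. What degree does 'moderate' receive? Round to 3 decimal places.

R1: few=0.83, hot=0.65, moderate=0.33; AND[a·b] → w = 0.1780
R2: moderate=0.33, cold=0.26, few=0.83; AND[a·b] → w = 0.0712
R3: few=0.83, cold=0.26; AND[a·b] → w = 0.2158
R4: high=0.38, cold=0.26, few=0.83; AND[a·b] → w = 0.0820
R5: low=0.71 → w = 0.7100
Rules with consequent 'moderate': {R3, R5} → strengths 0.2158, 0.7100
Aggregate via t-conorm [a + b − a·b]: 0.7726

0.773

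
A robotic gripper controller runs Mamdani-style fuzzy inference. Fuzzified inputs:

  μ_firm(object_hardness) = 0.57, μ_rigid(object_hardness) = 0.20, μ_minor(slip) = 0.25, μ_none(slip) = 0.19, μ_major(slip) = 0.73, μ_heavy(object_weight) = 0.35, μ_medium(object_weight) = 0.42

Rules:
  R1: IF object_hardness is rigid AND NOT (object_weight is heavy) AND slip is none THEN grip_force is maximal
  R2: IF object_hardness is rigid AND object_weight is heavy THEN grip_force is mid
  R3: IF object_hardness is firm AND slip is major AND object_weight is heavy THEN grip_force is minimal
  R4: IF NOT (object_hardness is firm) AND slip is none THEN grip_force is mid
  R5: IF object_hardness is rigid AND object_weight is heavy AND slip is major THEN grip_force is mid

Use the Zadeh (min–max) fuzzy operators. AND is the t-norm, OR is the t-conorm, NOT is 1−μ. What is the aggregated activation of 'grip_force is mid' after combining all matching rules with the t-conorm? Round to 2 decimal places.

R1: rigid=0.20, ¬heavy=1−0.35=0.65, none=0.19; AND[min(a, b)] → w = 0.19
R2: rigid=0.20, heavy=0.35; AND[min(a, b)] → w = 0.20
R3: firm=0.57, major=0.73, heavy=0.35; AND[min(a, b)] → w = 0.35
R4: ¬firm=1−0.57=0.43, none=0.19; AND[min(a, b)] → w = 0.19
R5: rigid=0.20, heavy=0.35, major=0.73; AND[min(a, b)] → w = 0.20
Rules with consequent 'mid': {R2, R4, R5} → strengths 0.20, 0.19, 0.20
Aggregate via t-conorm [max(a, b)]: 0.20

0.20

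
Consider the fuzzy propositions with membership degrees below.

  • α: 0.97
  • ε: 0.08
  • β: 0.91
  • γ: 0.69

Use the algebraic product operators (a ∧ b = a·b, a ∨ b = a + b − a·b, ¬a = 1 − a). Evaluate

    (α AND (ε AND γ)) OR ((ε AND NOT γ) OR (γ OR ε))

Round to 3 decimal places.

ε AND γ = a·b on (0.0800, 0.6900) = 0.0552
α AND (ε AND γ) = a·b on (0.9700, 0.0552) = 0.0535
NOT γ = 1 − 0.6900 = 0.3100
ε AND NOT γ = a·b on (0.0800, 0.3100) = 0.0248
γ OR ε = a + b − a·b on (0.6900, 0.0800) = 0.7148
(ε AND NOT γ) OR (γ OR ε) = a + b − a·b on (0.0248, 0.7148) = 0.7219
(α AND (ε AND γ)) OR ((ε AND NOT γ) OR (γ OR ε)) = a + b − a·b on (0.0535, 0.7219) = 0.7368

0.737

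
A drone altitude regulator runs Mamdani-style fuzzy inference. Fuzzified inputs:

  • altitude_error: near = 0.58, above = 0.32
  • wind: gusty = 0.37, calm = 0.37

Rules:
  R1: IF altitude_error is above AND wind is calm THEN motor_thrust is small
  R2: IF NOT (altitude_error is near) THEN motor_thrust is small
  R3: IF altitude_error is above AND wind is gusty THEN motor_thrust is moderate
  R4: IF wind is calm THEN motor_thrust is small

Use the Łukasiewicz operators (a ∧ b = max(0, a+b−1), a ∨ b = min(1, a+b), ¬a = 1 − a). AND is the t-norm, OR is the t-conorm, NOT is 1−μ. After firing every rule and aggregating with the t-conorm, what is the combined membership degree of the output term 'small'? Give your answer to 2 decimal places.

R1: above=0.32, calm=0.37; AND[max(0, a+b−1)] → w = 0.00
R2: ¬near=1−0.58=0.42 → w = 0.42
R3: above=0.32, gusty=0.37; AND[max(0, a+b−1)] → w = 0.00
R4: calm=0.37 → w = 0.37
Rules with consequent 'small': {R1, R2, R4} → strengths 0.00, 0.42, 0.37
Aggregate via t-conorm [min(1, a+b)]: 0.79

0.79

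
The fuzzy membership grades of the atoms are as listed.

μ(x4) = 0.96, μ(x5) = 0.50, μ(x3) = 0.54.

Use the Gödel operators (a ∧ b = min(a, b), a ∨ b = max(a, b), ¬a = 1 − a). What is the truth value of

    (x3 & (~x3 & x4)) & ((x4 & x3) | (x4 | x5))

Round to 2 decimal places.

0.46

~x3 = 1 − 0.54 = 0.46
~x3 & x4 = min(a, b) on (0.46, 0.96) = 0.46
x3 & (~x3 & x4) = min(a, b) on (0.54, 0.46) = 0.46
x4 & x3 = min(a, b) on (0.96, 0.54) = 0.54
x4 | x5 = max(a, b) on (0.96, 0.50) = 0.96
(x4 & x3) | (x4 | x5) = max(a, b) on (0.54, 0.96) = 0.96
(x3 & (~x3 & x4)) & ((x4 & x3) | (x4 | x5)) = min(a, b) on (0.46, 0.96) = 0.46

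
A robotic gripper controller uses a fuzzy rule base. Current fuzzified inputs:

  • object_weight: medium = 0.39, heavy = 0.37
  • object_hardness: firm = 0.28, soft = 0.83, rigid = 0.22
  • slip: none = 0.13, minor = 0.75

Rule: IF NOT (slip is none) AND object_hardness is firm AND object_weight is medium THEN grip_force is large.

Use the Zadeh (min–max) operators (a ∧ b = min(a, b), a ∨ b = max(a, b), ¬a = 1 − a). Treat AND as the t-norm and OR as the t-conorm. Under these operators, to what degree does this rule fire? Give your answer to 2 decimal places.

firing strength: ¬none=1−0.13=0.87, firm=0.28, medium=0.39; AND[min(a, b)] → w = 0.28

0.28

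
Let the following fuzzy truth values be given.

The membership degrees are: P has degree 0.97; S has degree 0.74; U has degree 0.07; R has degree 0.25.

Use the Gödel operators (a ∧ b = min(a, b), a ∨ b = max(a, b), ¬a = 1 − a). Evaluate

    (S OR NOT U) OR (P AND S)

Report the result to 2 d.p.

NOT U = 1 − 0.07 = 0.93
S OR NOT U = max(a, b) on (0.74, 0.93) = 0.93
P AND S = min(a, b) on (0.97, 0.74) = 0.74
(S OR NOT U) OR (P AND S) = max(a, b) on (0.93, 0.74) = 0.93

0.93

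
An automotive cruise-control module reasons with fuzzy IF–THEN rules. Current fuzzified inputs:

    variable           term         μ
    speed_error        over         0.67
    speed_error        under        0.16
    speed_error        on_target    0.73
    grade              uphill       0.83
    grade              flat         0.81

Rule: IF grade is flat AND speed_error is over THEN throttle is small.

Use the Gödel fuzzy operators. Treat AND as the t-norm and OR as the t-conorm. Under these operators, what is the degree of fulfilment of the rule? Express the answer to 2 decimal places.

firing strength: flat=0.81, over=0.67; AND[min(a, b)] → w = 0.67

0.67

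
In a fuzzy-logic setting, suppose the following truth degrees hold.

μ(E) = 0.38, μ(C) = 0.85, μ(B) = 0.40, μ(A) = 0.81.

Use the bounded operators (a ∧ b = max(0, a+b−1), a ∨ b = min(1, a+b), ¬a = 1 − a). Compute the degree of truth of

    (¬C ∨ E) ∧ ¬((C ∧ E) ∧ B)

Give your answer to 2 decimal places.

0.53

¬C = 1 − 0.85 = 0.15
¬C ∨ E = min(1, a+b) on (0.15, 0.38) = 0.53
C ∧ E = max(0, a+b−1) on (0.85, 0.38) = 0.23
(C ∧ E) ∧ B = max(0, a+b−1) on (0.23, 0.40) = 0.00
¬((C ∧ E) ∧ B) = 1 − 0.00 = 1.00
(¬C ∨ E) ∧ ¬((C ∧ E) ∧ B) = max(0, a+b−1) on (0.53, 1.00) = 0.53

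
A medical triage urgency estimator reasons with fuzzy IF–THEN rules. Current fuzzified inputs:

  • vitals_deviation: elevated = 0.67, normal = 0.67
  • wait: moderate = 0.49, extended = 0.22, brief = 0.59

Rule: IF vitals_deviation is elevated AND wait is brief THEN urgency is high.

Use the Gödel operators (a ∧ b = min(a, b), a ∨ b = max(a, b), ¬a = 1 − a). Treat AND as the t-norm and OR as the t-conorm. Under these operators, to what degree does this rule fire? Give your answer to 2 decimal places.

firing strength: elevated=0.67, brief=0.59; AND[min(a, b)] → w = 0.59

0.59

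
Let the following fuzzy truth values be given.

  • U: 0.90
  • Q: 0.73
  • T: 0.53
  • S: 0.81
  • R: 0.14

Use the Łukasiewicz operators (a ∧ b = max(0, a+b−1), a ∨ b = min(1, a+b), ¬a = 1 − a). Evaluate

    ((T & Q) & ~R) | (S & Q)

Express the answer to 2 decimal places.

0.66

T & Q = max(0, a+b−1) on (0.53, 0.73) = 0.26
~R = 1 − 0.14 = 0.86
(T & Q) & ~R = max(0, a+b−1) on (0.26, 0.86) = 0.12
S & Q = max(0, a+b−1) on (0.81, 0.73) = 0.54
((T & Q) & ~R) | (S & Q) = min(1, a+b) on (0.12, 0.54) = 0.66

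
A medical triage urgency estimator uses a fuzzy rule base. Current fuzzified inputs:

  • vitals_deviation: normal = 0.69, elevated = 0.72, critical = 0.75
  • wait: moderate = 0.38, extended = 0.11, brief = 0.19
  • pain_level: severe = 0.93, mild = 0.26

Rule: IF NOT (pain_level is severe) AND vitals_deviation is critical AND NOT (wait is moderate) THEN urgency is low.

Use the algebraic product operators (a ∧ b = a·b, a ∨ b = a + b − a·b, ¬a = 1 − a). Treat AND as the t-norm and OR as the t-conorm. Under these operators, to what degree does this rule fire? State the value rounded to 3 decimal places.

0.033

firing strength: ¬severe=1−0.93=0.07, critical=0.75, ¬moderate=1−0.38=0.62; AND[a·b] → w = 0.0325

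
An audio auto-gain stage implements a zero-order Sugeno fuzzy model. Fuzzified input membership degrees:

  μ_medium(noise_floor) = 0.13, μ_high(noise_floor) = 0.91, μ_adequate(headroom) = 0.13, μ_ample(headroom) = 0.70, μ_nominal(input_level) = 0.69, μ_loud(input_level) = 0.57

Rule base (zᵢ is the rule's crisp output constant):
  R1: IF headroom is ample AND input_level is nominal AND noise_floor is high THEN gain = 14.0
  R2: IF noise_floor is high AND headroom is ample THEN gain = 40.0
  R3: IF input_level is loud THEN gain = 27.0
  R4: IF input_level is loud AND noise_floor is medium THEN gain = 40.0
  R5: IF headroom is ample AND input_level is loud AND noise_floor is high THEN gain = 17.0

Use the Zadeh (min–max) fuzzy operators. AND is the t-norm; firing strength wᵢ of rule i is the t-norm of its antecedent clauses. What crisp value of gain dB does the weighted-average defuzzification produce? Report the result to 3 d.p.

R1 (z=14.0): ample=0.70, nominal=0.69, high=0.91; AND[min(a, b)] → w = 0.69
R2 (z=40.0): high=0.91, ample=0.70; AND[min(a, b)] → w = 0.70
R3 (z=27.0): loud=0.57 → w = 0.57
R4 (z=40.0): loud=0.57, medium=0.13; AND[min(a, b)] → w = 0.13
R5 (z=17.0): ample=0.70, loud=0.57, high=0.91; AND[min(a, b)] → w = 0.57
Weighted average = (0.69·14.0 + 0.70·40.0 + 0.57·27.0 + 0.13·40.0 + 0.57·17.0) / (0.69 + 0.70 + 0.57 + 0.13 + 0.57)
  = 67.9400 / 2.6600 = 25.541

25.541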